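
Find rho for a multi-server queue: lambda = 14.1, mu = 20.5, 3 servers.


rho = lambda / (c * mu) = 14.1 / (3 * 20.5) = 0.2293

0.2293


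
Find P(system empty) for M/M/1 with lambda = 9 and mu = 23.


P0 = 1 - rho = 1 - 9/23 = 0.6087

0.6087


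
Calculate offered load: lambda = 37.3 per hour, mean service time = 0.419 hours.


Offered load a = lambda * E[S] = 37.3 * 0.419 = 15.63 Erlangs

15.63 Erlangs


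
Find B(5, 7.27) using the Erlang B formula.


B(N,A) = (A^N/N!) / sum(A^k/k!, k=0..N) with N=5, A=7.27 = 0.4403

0.4403


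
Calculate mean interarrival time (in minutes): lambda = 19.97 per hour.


Mean interarrival time = 60/lambda = 60/19.97 = 3.0 minutes

3.0 minutes


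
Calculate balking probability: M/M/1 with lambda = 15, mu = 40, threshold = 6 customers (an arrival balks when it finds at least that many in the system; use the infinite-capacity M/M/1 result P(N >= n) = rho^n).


P(N >= 6) = rho^6 = (15/40)^6 = 0.0028

0.0028


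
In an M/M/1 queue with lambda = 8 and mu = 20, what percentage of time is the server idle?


Idle fraction = (1 - rho) * 100 = (1 - 8/20) * 100 = 60.0%

60.0%


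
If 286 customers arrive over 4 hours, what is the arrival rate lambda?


lambda = total arrivals / time = 286 / 4 = 71.5 per hour

71.5 per hour


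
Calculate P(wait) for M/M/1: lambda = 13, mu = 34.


P(wait) = rho = lambda/mu = 13/34 = 0.3824

0.3824


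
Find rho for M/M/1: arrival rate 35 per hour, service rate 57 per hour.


rho = lambda/mu = 35/57 = 0.614

0.614


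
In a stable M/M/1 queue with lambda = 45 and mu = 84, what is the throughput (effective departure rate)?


For a stable queue (lambda < mu), throughput = lambda = 45 per hour

45 per hour


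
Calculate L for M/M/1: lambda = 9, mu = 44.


rho = 9/44; L = rho/(1-rho) = 0.26

0.26


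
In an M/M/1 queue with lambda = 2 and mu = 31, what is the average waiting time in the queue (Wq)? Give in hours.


rho = 2/31; Wq = rho/(mu - lambda) = 0.0022 hours

0.0022 hours


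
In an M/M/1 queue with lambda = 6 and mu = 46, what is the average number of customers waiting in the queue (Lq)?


rho = 6/46; Lq = rho^2/(1-rho) = 0.02

0.02


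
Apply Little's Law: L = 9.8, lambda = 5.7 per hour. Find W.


W = L / lambda = 9.8 / 5.7 = 1.7193 hours

1.7193 hours


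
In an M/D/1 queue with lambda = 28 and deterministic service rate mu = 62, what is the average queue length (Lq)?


M/D/1: Lq = rho^2 / (2*(1-rho)) where rho = 28/62; Lq = 0.19

0.19


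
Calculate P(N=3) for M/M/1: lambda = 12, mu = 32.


rho = 12/32; P(n) = (1-rho)*rho^n = (1-12/32)*(12/32)^3 = 0.033

0.033


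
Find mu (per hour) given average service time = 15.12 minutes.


mu = 60 / avg_service_time = 60 / 15.12 = 3.97 per hour

3.97 per hour


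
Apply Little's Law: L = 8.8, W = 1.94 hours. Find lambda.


lambda = L / W = 8.8 / 1.94 = 4.54 per hour

4.54 per hour


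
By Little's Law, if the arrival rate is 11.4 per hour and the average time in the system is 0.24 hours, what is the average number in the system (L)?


L = lambda * W = 11.4 * 0.24 = 2.74

2.74


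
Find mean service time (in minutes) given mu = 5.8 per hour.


Mean service time = 60/mu = 60/5.8 = 10.34 minutes

10.34 minutes


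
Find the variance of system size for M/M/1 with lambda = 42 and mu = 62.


rho = 42/62; Var(N) = rho/(1-rho)^2 = 6.51

6.51


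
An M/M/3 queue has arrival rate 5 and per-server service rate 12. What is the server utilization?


rho = lambda/(c*mu) = 5/(3*12) = 0.1389

0.1389


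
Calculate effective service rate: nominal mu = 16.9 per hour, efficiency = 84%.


Effective rate = mu * efficiency = 16.9 * 0.84 = 14.2 per hour

14.2 per hour


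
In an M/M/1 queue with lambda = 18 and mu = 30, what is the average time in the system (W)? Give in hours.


W = 1/(mu - lambda) = 1/(30 - 18) = 0.0833 hours

0.0833 hours


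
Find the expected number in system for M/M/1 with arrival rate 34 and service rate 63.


rho = 34/63; L = rho/(1-rho) = 1.17

1.17


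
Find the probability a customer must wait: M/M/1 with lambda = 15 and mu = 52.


P(wait) = rho = lambda/mu = 15/52 = 0.2885

0.2885


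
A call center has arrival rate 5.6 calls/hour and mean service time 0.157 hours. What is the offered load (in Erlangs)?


Offered load a = lambda * E[S] = 5.6 * 0.157 = 0.88 Erlangs

0.88 Erlangs


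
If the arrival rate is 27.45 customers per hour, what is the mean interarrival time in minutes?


Mean interarrival time = 60/lambda = 60/27.45 = 2.19 minutes

2.19 minutes


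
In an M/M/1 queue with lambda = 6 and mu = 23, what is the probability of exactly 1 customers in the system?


rho = 6/23; P(n) = (1-rho)*rho^n = (1-6/23)*(6/23)^1 = 0.1928

0.1928


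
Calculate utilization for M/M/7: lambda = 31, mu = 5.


rho = lambda/(c*mu) = 31/(7*5) = 0.8857

0.8857


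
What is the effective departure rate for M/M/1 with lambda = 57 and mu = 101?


For a stable queue (lambda < mu), throughput = lambda = 57 per hour

57 per hour


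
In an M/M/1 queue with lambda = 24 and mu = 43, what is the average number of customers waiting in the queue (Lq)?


rho = 24/43; Lq = rho^2/(1-rho) = 0.71

0.71


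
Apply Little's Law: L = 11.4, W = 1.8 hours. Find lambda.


lambda = L / W = 11.4 / 1.8 = 6.33 per hour

6.33 per hour


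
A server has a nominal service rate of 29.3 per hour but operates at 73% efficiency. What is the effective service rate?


Effective rate = mu * efficiency = 29.3 * 0.73 = 21.39 per hour

21.39 per hour


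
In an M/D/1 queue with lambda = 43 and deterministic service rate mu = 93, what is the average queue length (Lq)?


M/D/1: Lq = rho^2 / (2*(1-rho)) where rho = 43/93; Lq = 0.2

0.2


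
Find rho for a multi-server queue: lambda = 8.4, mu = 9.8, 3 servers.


rho = lambda / (c * mu) = 8.4 / (3 * 9.8) = 0.2857

0.2857


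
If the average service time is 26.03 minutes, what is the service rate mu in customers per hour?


mu = 60 / avg_service_time = 60 / 26.03 = 2.31 per hour

2.31 per hour


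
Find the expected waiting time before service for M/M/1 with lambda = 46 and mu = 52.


rho = 46/52; Wq = rho/(mu - lambda) = 0.1474 hours

0.1474 hours


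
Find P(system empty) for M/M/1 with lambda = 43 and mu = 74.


P0 = 1 - rho = 1 - 43/74 = 0.4189

0.4189


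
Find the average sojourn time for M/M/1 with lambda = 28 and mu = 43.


W = 1/(mu - lambda) = 1/(43 - 28) = 0.0667 hours

0.0667 hours


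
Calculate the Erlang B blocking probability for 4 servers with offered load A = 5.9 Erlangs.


B(N,A) = (A^N/N!) / sum(A^k/k!, k=0..N) with N=4, A=5.9 = 0.4631

0.4631


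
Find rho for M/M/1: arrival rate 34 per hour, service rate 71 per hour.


rho = lambda/mu = 34/71 = 0.4789

0.4789


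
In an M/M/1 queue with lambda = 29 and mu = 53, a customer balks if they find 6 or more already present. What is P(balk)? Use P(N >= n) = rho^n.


P(N >= 6) = rho^6 = (29/53)^6 = 0.0268

0.0268


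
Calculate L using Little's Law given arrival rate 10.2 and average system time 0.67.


L = lambda * W = 10.2 * 0.67 = 6.83

6.83


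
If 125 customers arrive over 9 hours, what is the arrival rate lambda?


lambda = total arrivals / time = 125 / 9 = 13.89 per hour

13.89 per hour


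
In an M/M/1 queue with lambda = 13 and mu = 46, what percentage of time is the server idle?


Idle fraction = (1 - rho) * 100 = (1 - 13/46) * 100 = 71.7%

71.7%


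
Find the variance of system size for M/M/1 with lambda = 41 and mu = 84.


rho = 41/84; Var(N) = rho/(1-rho)^2 = 1.86

1.86


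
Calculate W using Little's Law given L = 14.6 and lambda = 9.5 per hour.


W = L / lambda = 14.6 / 9.5 = 1.5368 hours

1.5368 hours


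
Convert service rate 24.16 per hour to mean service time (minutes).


Mean service time = 60/mu = 60/24.16 = 2.48 minutes

2.48 minutes


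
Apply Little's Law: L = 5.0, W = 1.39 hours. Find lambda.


lambda = L / W = 5.0 / 1.39 = 3.6 per hour

3.6 per hour


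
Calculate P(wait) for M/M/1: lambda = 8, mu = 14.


P(wait) = rho = lambda/mu = 8/14 = 0.5714

0.5714


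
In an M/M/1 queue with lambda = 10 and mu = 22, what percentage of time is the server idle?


Idle fraction = (1 - rho) * 100 = (1 - 10/22) * 100 = 54.5%

54.5%


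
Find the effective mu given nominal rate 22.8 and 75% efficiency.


Effective rate = mu * efficiency = 22.8 * 0.75 = 17.1 per hour

17.1 per hour


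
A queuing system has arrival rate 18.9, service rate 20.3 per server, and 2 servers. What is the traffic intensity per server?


rho = lambda / (c * mu) = 18.9 / (2 * 20.3) = 0.4655

0.4655


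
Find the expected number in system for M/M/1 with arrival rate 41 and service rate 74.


rho = 41/74; L = rho/(1-rho) = 1.24

1.24


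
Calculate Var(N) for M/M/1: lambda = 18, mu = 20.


rho = 18/20; Var(N) = rho/(1-rho)^2 = 90.0

90.0


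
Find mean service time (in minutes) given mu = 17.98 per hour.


Mean service time = 60/mu = 60/17.98 = 3.34 minutes

3.34 minutes


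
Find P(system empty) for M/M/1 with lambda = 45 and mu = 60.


P0 = 1 - rho = 1 - 45/60 = 0.25

0.25


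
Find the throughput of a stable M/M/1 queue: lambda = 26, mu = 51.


For a stable queue (lambda < mu), throughput = lambda = 26 per hour

26 per hour


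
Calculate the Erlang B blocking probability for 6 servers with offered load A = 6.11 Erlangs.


B(N,A) = (A^N/N!) / sum(A^k/k!, k=0..N) with N=6, A=6.11 = 0.2726

0.2726


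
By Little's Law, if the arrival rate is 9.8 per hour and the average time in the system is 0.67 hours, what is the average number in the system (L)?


L = lambda * W = 9.8 * 0.67 = 6.57

6.57


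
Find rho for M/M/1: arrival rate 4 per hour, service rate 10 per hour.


rho = lambda/mu = 4/10 = 0.4

0.4


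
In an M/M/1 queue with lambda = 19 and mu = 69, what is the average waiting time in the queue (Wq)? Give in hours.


rho = 19/69; Wq = rho/(mu - lambda) = 0.0055 hours

0.0055 hours


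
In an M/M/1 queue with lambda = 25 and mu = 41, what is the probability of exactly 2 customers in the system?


rho = 25/41; P(n) = (1-rho)*rho^n = (1-25/41)*(25/41)^2 = 0.1451

0.1451


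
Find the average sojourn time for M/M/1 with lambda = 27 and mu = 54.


W = 1/(mu - lambda) = 1/(54 - 27) = 0.037 hours

0.037 hours


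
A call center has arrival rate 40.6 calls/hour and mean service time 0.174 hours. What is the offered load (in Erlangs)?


Offered load a = lambda * E[S] = 40.6 * 0.174 = 7.06 Erlangs

7.06 Erlangs


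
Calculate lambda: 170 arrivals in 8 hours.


lambda = total arrivals / time = 170 / 8 = 21.25 per hour

21.25 per hour


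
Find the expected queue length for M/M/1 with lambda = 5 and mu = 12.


rho = 5/12; Lq = rho^2/(1-rho) = 0.3

0.3


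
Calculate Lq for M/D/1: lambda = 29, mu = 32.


M/D/1: Lq = rho^2 / (2*(1-rho)) where rho = 29/32; Lq = 4.38

4.38


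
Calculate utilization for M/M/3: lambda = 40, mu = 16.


rho = lambda/(c*mu) = 40/(3*16) = 0.8333

0.8333


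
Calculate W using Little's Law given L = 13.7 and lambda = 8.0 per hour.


W = L / lambda = 13.7 / 8.0 = 1.7125 hours

1.7125 hours


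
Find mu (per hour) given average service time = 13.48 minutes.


mu = 60 / avg_service_time = 60 / 13.48 = 4.45 per hour

4.45 per hour


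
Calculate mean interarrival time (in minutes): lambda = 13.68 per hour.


Mean interarrival time = 60/lambda = 60/13.68 = 4.39 minutes

4.39 minutes


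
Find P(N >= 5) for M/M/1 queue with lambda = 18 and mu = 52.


P(N >= 5) = rho^5 = (18/52)^5 = 0.005

0.005


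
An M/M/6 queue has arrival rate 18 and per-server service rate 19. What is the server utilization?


rho = lambda/(c*mu) = 18/(6*19) = 0.1579

0.1579


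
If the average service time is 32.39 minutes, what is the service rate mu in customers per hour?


mu = 60 / avg_service_time = 60 / 32.39 = 1.85 per hour

1.85 per hour


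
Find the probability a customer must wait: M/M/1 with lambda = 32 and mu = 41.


P(wait) = rho = lambda/mu = 32/41 = 0.7805

0.7805


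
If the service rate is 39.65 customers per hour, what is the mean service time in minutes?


Mean service time = 60/mu = 60/39.65 = 1.51 minutes

1.51 minutes


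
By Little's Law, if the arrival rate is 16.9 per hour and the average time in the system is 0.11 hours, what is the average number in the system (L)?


L = lambda * W = 16.9 * 0.11 = 1.86

1.86


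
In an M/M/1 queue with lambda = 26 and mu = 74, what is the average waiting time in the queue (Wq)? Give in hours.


rho = 26/74; Wq = rho/(mu - lambda) = 0.0073 hours

0.0073 hours


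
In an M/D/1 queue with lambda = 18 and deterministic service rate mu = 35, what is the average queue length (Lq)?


M/D/1: Lq = rho^2 / (2*(1-rho)) where rho = 18/35; Lq = 0.27

0.27


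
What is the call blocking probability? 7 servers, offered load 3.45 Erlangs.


B(N,A) = (A^N/N!) / sum(A^k/k!, k=0..N) with N=7, A=3.45 = 0.0376

0.0376


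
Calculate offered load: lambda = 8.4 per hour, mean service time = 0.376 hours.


Offered load a = lambda * E[S] = 8.4 * 0.376 = 3.16 Erlangs

3.16 Erlangs


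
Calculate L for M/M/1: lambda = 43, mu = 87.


rho = 43/87; L = rho/(1-rho) = 0.98

0.98


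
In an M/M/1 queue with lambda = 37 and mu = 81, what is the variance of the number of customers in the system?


rho = 37/81; Var(N) = rho/(1-rho)^2 = 1.55

1.55


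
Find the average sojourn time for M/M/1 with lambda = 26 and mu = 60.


W = 1/(mu - lambda) = 1/(60 - 26) = 0.0294 hours

0.0294 hours


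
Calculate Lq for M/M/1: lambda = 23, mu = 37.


rho = 23/37; Lq = rho^2/(1-rho) = 1.02

1.02


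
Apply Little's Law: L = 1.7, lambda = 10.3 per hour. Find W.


W = L / lambda = 1.7 / 10.3 = 0.165 hours

0.165 hours


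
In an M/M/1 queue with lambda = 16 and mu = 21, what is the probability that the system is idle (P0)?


P0 = 1 - rho = 1 - 16/21 = 0.2381

0.2381


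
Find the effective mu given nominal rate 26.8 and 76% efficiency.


Effective rate = mu * efficiency = 26.8 * 0.76 = 20.37 per hour

20.37 per hour


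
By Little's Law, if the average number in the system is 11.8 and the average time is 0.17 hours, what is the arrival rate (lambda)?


lambda = L / W = 11.8 / 0.17 = 69.41 per hour

69.41 per hour


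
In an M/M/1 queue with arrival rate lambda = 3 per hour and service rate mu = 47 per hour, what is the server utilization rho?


rho = lambda/mu = 3/47 = 0.0638

0.0638


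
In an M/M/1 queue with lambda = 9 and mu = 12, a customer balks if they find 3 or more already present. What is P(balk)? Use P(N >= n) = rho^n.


P(N >= 3) = rho^3 = (9/12)^3 = 0.4219

0.4219


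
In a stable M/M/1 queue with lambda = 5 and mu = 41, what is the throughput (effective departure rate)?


For a stable queue (lambda < mu), throughput = lambda = 5 per hour

5 per hour


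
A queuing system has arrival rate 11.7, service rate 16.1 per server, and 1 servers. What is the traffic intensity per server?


rho = lambda / (c * mu) = 11.7 / (1 * 16.1) = 0.7267

0.7267


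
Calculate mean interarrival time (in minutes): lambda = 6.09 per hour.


Mean interarrival time = 60/lambda = 60/6.09 = 9.85 minutes

9.85 minutes


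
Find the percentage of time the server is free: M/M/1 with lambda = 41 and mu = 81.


Idle fraction = (1 - rho) * 100 = (1 - 41/81) * 100 = 49.4%

49.4%


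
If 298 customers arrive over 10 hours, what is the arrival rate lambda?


lambda = total arrivals / time = 298 / 10 = 29.8 per hour

29.8 per hour


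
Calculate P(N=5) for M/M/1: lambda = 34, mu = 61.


rho = 34/61; P(n) = (1-rho)*rho^n = (1-34/61)*(34/61)^5 = 0.0238

0.0238


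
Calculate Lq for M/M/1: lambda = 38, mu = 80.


rho = 38/80; Lq = rho^2/(1-rho) = 0.43

0.43


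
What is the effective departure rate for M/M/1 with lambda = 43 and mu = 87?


For a stable queue (lambda < mu), throughput = lambda = 43 per hour

43 per hour


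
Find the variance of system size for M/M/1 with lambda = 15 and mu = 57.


rho = 15/57; Var(N) = rho/(1-rho)^2 = 0.48

0.48


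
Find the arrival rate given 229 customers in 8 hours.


lambda = total arrivals / time = 229 / 8 = 28.63 per hour

28.63 per hour


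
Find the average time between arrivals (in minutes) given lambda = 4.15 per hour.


Mean interarrival time = 60/lambda = 60/4.15 = 14.46 minutes

14.46 minutes


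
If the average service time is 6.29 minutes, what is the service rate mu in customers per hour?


mu = 60 / avg_service_time = 60 / 6.29 = 9.54 per hour

9.54 per hour


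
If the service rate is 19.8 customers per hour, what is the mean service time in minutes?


Mean service time = 60/mu = 60/19.8 = 3.03 minutes

3.03 minutes


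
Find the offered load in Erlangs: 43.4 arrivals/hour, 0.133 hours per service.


Offered load a = lambda * E[S] = 43.4 * 0.133 = 5.77 Erlangs

5.77 Erlangs


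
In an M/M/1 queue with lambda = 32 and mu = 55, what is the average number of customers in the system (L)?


rho = 32/55; L = rho/(1-rho) = 1.39

1.39


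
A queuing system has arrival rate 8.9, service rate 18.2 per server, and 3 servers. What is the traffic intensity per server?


rho = lambda / (c * mu) = 8.9 / (3 * 18.2) = 0.163

0.163


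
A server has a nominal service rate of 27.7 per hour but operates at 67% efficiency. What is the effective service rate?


Effective rate = mu * efficiency = 27.7 * 0.67 = 18.56 per hour

18.56 per hour


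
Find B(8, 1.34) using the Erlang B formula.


B(N,A) = (A^N/N!) / sum(A^k/k!, k=0..N) with N=8, A=1.34 = 0.0001

0.0001


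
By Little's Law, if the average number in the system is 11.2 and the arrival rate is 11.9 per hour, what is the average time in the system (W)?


W = L / lambda = 11.2 / 11.9 = 0.9412 hours

0.9412 hours


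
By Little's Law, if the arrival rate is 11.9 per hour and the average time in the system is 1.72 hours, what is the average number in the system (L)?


L = lambda * W = 11.9 * 1.72 = 20.47

20.47


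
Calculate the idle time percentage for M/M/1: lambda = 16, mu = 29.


Idle fraction = (1 - rho) * 100 = (1 - 16/29) * 100 = 44.8%

44.8%


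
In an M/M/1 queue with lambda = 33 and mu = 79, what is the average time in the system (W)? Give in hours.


W = 1/(mu - lambda) = 1/(79 - 33) = 0.0217 hours

0.0217 hours


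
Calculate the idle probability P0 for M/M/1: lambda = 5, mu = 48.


P0 = 1 - rho = 1 - 5/48 = 0.8958

0.8958


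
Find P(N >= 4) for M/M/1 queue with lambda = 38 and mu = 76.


P(N >= 4) = rho^4 = (38/76)^4 = 0.0625

0.0625


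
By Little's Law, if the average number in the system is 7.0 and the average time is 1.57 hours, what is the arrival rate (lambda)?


lambda = L / W = 7.0 / 1.57 = 4.46 per hour

4.46 per hour


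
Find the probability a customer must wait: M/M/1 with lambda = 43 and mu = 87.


P(wait) = rho = lambda/mu = 43/87 = 0.4943

0.4943


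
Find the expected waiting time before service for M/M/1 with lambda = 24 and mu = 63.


rho = 24/63; Wq = rho/(mu - lambda) = 0.0098 hours

0.0098 hours


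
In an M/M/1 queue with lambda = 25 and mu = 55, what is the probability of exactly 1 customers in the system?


rho = 25/55; P(n) = (1-rho)*rho^n = (1-25/55)*(25/55)^1 = 0.2479

0.2479


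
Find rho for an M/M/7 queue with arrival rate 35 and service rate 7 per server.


rho = lambda/(c*mu) = 35/(7*7) = 0.7143

0.7143


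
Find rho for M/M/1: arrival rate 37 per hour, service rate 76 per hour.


rho = lambda/mu = 37/76 = 0.4868

0.4868


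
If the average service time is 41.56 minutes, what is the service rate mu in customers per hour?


mu = 60 / avg_service_time = 60 / 41.56 = 1.44 per hour

1.44 per hour


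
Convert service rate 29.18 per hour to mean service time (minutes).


Mean service time = 60/mu = 60/29.18 = 2.06 minutes

2.06 minutes


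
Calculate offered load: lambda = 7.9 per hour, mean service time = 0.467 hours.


Offered load a = lambda * E[S] = 7.9 * 0.467 = 3.69 Erlangs

3.69 Erlangs


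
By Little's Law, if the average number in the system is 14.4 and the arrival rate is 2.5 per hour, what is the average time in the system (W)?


W = L / lambda = 14.4 / 2.5 = 5.76 hours

5.76 hours


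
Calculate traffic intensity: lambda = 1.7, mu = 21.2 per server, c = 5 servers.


rho = lambda / (c * mu) = 1.7 / (5 * 21.2) = 0.016

0.016


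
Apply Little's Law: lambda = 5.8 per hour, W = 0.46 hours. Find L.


L = lambda * W = 5.8 * 0.46 = 2.67

2.67


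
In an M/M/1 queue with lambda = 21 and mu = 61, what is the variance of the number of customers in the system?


rho = 21/61; Var(N) = rho/(1-rho)^2 = 0.8

0.8


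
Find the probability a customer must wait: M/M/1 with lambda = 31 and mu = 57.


P(wait) = rho = lambda/mu = 31/57 = 0.5439

0.5439


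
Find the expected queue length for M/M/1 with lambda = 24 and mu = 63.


rho = 24/63; Lq = rho^2/(1-rho) = 0.23

0.23


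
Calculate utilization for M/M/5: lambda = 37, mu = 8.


rho = lambda/(c*mu) = 37/(5*8) = 0.925

0.925


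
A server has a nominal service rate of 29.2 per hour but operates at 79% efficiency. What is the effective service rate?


Effective rate = mu * efficiency = 29.2 * 0.79 = 23.07 per hour

23.07 per hour


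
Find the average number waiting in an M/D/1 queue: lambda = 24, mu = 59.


M/D/1: Lq = rho^2 / (2*(1-rho)) where rho = 24/59; Lq = 0.14

0.14


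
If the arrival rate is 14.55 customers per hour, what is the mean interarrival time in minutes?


Mean interarrival time = 60/lambda = 60/14.55 = 4.12 minutes

4.12 minutes


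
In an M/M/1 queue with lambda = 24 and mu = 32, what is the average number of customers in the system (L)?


rho = 24/32; L = rho/(1-rho) = 3.0

3.0


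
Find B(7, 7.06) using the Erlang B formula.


B(N,A) = (A^N/N!) / sum(A^k/k!, k=0..N) with N=7, A=7.06 = 0.2526

0.2526


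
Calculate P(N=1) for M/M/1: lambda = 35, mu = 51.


rho = 35/51; P(n) = (1-rho)*rho^n = (1-35/51)*(35/51)^1 = 0.2153

0.2153


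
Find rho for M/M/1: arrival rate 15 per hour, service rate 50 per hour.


rho = lambda/mu = 15/50 = 0.3

0.3


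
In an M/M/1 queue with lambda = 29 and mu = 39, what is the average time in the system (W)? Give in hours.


W = 1/(mu - lambda) = 1/(39 - 29) = 0.1 hours

0.1 hours


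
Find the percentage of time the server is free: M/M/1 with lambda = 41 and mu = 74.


Idle fraction = (1 - rho) * 100 = (1 - 41/74) * 100 = 44.6%

44.6%


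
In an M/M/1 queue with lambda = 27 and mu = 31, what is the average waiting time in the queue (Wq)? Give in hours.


rho = 27/31; Wq = rho/(mu - lambda) = 0.2177 hours

0.2177 hours


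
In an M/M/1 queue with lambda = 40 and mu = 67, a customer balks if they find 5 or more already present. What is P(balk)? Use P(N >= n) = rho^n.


P(N >= 5) = rho^5 = (40/67)^5 = 0.0758

0.0758


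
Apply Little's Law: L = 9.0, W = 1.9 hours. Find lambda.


lambda = L / W = 9.0 / 1.9 = 4.74 per hour

4.74 per hour


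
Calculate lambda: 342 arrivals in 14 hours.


lambda = total arrivals / time = 342 / 14 = 24.43 per hour

24.43 per hour


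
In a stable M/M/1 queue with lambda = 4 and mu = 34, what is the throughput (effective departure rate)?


For a stable queue (lambda < mu), throughput = lambda = 4 per hour

4 per hour


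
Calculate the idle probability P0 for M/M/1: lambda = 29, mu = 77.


P0 = 1 - rho = 1 - 29/77 = 0.6234

0.6234


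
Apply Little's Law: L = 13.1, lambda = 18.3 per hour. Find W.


W = L / lambda = 13.1 / 18.3 = 0.7158 hours

0.7158 hours


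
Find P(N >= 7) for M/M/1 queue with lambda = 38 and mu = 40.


P(N >= 7) = rho^7 = (38/40)^7 = 0.6983

0.6983


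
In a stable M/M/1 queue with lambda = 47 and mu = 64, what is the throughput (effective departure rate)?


For a stable queue (lambda < mu), throughput = lambda = 47 per hour

47 per hour


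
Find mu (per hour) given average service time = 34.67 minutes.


mu = 60 / avg_service_time = 60 / 34.67 = 1.73 per hour

1.73 per hour


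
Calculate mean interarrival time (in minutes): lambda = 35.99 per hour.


Mean interarrival time = 60/lambda = 60/35.99 = 1.67 minutes

1.67 minutes


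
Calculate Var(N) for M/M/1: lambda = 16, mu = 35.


rho = 16/35; Var(N) = rho/(1-rho)^2 = 1.55

1.55


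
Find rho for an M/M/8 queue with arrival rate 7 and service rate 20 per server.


rho = lambda/(c*mu) = 7/(8*20) = 0.0438

0.0438


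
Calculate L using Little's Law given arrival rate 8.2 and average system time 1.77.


L = lambda * W = 8.2 * 1.77 = 14.51

14.51


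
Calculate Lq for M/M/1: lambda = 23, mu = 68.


rho = 23/68; Lq = rho^2/(1-rho) = 0.17

0.17


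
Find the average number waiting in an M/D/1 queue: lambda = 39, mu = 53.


M/D/1: Lq = rho^2 / (2*(1-rho)) where rho = 39/53; Lq = 1.02

1.02


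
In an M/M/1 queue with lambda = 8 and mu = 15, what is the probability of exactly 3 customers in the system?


rho = 8/15; P(n) = (1-rho)*rho^n = (1-8/15)*(8/15)^3 = 0.0708

0.0708


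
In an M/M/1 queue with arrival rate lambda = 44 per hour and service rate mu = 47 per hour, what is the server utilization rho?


rho = lambda/mu = 44/47 = 0.9362

0.9362


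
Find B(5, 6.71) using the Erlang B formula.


B(N,A) = (A^N/N!) / sum(A^k/k!, k=0..N) with N=5, A=6.71 = 0.4072

0.4072


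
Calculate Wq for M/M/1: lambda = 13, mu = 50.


rho = 13/50; Wq = rho/(mu - lambda) = 0.007 hours

0.007 hours


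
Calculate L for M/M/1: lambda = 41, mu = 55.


rho = 41/55; L = rho/(1-rho) = 2.93

2.93


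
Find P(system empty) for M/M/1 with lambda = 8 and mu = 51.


P0 = 1 - rho = 1 - 8/51 = 0.8431

0.8431


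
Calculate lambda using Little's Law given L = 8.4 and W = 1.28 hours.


lambda = L / W = 8.4 / 1.28 = 6.56 per hour

6.56 per hour


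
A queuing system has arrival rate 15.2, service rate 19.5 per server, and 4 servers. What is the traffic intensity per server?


rho = lambda / (c * mu) = 15.2 / (4 * 19.5) = 0.1949

0.1949


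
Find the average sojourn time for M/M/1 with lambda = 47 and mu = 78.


W = 1/(mu - lambda) = 1/(78 - 47) = 0.0323 hours

0.0323 hours


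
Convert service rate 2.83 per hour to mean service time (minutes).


Mean service time = 60/mu = 60/2.83 = 21.2 minutes

21.2 minutes


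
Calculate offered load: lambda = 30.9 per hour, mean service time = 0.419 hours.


Offered load a = lambda * E[S] = 30.9 * 0.419 = 12.95 Erlangs

12.95 Erlangs


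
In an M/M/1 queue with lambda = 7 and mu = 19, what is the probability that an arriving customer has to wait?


P(wait) = rho = lambda/mu = 7/19 = 0.3684

0.3684


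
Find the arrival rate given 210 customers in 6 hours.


lambda = total arrivals / time = 210 / 6 = 35.0 per hour

35.0 per hour


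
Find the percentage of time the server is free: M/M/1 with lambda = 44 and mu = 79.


Idle fraction = (1 - rho) * 100 = (1 - 44/79) * 100 = 44.3%

44.3%


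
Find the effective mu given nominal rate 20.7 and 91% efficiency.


Effective rate = mu * efficiency = 20.7 * 0.91 = 18.84 per hour

18.84 per hour


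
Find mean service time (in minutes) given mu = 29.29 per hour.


Mean service time = 60/mu = 60/29.29 = 2.05 minutes

2.05 minutes


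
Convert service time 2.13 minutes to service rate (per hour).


mu = 60 / avg_service_time = 60 / 2.13 = 28.17 per hour

28.17 per hour


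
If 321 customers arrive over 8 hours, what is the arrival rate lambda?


lambda = total arrivals / time = 321 / 8 = 40.13 per hour

40.13 per hour


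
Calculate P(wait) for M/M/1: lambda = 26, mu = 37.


P(wait) = rho = lambda/mu = 26/37 = 0.7027

0.7027


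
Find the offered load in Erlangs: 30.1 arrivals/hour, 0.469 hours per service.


Offered load a = lambda * E[S] = 30.1 * 0.469 = 14.12 Erlangs

14.12 Erlangs


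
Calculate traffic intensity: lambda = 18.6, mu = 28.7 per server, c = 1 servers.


rho = lambda / (c * mu) = 18.6 / (1 * 28.7) = 0.6481

0.6481


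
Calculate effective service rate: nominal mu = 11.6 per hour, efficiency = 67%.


Effective rate = mu * efficiency = 11.6 * 0.67 = 7.77 per hour

7.77 per hour


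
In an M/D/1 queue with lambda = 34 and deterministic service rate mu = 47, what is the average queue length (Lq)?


M/D/1: Lq = rho^2 / (2*(1-rho)) where rho = 34/47; Lq = 0.95

0.95


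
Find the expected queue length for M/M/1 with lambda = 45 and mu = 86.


rho = 45/86; Lq = rho^2/(1-rho) = 0.57

0.57


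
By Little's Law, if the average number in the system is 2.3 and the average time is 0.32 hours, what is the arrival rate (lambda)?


lambda = L / W = 2.3 / 0.32 = 7.19 per hour

7.19 per hour


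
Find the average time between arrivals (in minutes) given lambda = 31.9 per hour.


Mean interarrival time = 60/lambda = 60/31.9 = 1.88 minutes

1.88 minutes


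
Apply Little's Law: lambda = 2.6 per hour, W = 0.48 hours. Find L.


L = lambda * W = 2.6 * 0.48 = 1.25

1.25


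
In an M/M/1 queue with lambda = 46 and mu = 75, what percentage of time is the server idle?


Idle fraction = (1 - rho) * 100 = (1 - 46/75) * 100 = 38.7%

38.7%


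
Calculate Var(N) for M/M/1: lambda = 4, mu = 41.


rho = 4/41; Var(N) = rho/(1-rho)^2 = 0.12

0.12


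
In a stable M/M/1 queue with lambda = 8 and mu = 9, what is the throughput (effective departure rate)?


For a stable queue (lambda < mu), throughput = lambda = 8 per hour

8 per hour


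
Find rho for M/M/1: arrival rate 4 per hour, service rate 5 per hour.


rho = lambda/mu = 4/5 = 0.8

0.8


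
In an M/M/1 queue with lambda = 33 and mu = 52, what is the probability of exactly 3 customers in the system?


rho = 33/52; P(n) = (1-rho)*rho^n = (1-33/52)*(33/52)^3 = 0.0934

0.0934


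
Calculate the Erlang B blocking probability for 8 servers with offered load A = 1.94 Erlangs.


B(N,A) = (A^N/N!) / sum(A^k/k!, k=0..N) with N=8, A=1.94 = 0.0007

0.0007


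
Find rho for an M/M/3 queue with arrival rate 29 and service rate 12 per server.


rho = lambda/(c*mu) = 29/(3*12) = 0.8056

0.8056


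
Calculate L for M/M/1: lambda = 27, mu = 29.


rho = 27/29; L = rho/(1-rho) = 13.5

13.5


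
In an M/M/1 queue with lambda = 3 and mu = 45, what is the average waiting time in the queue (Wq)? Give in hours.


rho = 3/45; Wq = rho/(mu - lambda) = 0.0016 hours

0.0016 hours


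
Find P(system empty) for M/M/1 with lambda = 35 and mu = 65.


P0 = 1 - rho = 1 - 35/65 = 0.4615

0.4615


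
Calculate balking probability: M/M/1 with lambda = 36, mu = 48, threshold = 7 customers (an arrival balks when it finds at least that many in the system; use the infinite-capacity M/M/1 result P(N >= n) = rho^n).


P(N >= 7) = rho^7 = (36/48)^7 = 0.1335

0.1335


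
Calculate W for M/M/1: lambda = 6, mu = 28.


W = 1/(mu - lambda) = 1/(28 - 6) = 0.0455 hours

0.0455 hours


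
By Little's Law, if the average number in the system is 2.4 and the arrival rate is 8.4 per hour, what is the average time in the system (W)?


W = L / lambda = 2.4 / 8.4 = 0.2857 hours

0.2857 hours


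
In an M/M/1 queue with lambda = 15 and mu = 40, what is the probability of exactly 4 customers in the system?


rho = 15/40; P(n) = (1-rho)*rho^n = (1-15/40)*(15/40)^4 = 0.0124

0.0124


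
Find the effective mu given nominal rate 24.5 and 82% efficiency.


Effective rate = mu * efficiency = 24.5 * 0.82 = 20.09 per hour

20.09 per hour


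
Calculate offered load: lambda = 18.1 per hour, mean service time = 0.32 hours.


Offered load a = lambda * E[S] = 18.1 * 0.32 = 5.79 Erlangs

5.79 Erlangs


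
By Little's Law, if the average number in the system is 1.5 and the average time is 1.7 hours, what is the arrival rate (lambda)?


lambda = L / W = 1.5 / 1.7 = 0.88 per hour

0.88 per hour


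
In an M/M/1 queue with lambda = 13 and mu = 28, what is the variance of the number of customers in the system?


rho = 13/28; Var(N) = rho/(1-rho)^2 = 1.62

1.62


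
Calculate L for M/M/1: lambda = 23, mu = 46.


rho = 23/46; L = rho/(1-rho) = 1.0

1.0


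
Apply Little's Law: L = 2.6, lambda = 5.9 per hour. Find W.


W = L / lambda = 2.6 / 5.9 = 0.4407 hours

0.4407 hours


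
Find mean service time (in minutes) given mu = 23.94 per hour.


Mean service time = 60/mu = 60/23.94 = 2.51 minutes

2.51 minutes


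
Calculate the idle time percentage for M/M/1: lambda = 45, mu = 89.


Idle fraction = (1 - rho) * 100 = (1 - 45/89) * 100 = 49.4%

49.4%


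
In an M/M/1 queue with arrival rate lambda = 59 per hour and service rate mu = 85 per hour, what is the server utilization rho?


rho = lambda/mu = 59/85 = 0.6941

0.6941


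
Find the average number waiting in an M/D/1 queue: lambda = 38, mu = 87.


M/D/1: Lq = rho^2 / (2*(1-rho)) where rho = 38/87; Lq = 0.17

0.17


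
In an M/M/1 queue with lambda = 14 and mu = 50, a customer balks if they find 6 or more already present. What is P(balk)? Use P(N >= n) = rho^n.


P(N >= 6) = rho^6 = (14/50)^6 = 0.0005

0.0005


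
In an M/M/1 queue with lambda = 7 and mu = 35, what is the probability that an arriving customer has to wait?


P(wait) = rho = lambda/mu = 7/35 = 0.2

0.2


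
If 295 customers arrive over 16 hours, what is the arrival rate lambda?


lambda = total arrivals / time = 295 / 16 = 18.44 per hour

18.44 per hour


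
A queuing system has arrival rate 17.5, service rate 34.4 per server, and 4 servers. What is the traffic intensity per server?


rho = lambda / (c * mu) = 17.5 / (4 * 34.4) = 0.1272

0.1272


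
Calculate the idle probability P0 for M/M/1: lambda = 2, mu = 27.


P0 = 1 - rho = 1 - 2/27 = 0.9259

0.9259


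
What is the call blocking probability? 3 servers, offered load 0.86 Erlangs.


B(N,A) = (A^N/N!) / sum(A^k/k!, k=0..N) with N=3, A=0.86 = 0.0454

0.0454


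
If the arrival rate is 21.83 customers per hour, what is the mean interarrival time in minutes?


Mean interarrival time = 60/lambda = 60/21.83 = 2.75 minutes

2.75 minutes


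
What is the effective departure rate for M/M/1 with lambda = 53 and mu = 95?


For a stable queue (lambda < mu), throughput = lambda = 53 per hour

53 per hour


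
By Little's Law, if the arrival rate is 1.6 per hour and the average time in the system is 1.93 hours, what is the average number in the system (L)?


L = lambda * W = 1.6 * 1.93 = 3.09

3.09


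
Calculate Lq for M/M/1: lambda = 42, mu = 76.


rho = 42/76; Lq = rho^2/(1-rho) = 0.68

0.68


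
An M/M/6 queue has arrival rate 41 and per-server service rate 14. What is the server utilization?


rho = lambda/(c*mu) = 41/(6*14) = 0.4881

0.4881


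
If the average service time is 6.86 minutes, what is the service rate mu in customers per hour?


mu = 60 / avg_service_time = 60 / 6.86 = 8.75 per hour

8.75 per hour


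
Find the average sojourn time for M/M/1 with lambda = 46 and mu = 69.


W = 1/(mu - lambda) = 1/(69 - 46) = 0.0435 hours

0.0435 hours


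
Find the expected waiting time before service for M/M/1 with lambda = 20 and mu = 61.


rho = 20/61; Wq = rho/(mu - lambda) = 0.008 hours

0.008 hours


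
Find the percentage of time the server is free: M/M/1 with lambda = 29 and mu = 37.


Idle fraction = (1 - rho) * 100 = (1 - 29/37) * 100 = 21.6%

21.6%


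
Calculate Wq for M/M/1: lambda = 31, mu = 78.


rho = 31/78; Wq = rho/(mu - lambda) = 0.0085 hours

0.0085 hours


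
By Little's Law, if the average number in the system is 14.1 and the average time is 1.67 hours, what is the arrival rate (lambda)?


lambda = L / W = 14.1 / 1.67 = 8.44 per hour

8.44 per hour


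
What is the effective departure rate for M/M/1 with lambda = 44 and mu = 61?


For a stable queue (lambda < mu), throughput = lambda = 44 per hour

44 per hour


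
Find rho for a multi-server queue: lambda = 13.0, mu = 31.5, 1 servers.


rho = lambda / (c * mu) = 13.0 / (1 * 31.5) = 0.4127

0.4127


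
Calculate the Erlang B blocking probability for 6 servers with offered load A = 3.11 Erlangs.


B(N,A) = (A^N/N!) / sum(A^k/k!, k=0..N) with N=6, A=3.11 = 0.0583

0.0583


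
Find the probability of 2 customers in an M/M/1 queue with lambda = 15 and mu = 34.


rho = 15/34; P(n) = (1-rho)*rho^n = (1-15/34)*(15/34)^2 = 0.1088

0.1088


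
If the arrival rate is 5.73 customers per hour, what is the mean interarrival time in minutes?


Mean interarrival time = 60/lambda = 60/5.73 = 10.47 minutes

10.47 minutes


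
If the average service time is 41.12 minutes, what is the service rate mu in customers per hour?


mu = 60 / avg_service_time = 60 / 41.12 = 1.46 per hour

1.46 per hour


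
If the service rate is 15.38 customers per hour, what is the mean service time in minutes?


Mean service time = 60/mu = 60/15.38 = 3.9 minutes

3.9 minutes


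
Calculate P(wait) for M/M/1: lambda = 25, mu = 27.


P(wait) = rho = lambda/mu = 25/27 = 0.9259

0.9259


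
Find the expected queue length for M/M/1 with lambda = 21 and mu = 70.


rho = 21/70; Lq = rho^2/(1-rho) = 0.13

0.13


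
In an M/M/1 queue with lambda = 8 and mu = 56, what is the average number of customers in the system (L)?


rho = 8/56; L = rho/(1-rho) = 0.17

0.17


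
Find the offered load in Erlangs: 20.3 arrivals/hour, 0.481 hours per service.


Offered load a = lambda * E[S] = 20.3 * 0.481 = 9.76 Erlangs

9.76 Erlangs


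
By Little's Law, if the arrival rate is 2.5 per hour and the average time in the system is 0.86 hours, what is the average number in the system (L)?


L = lambda * W = 2.5 * 0.86 = 2.15

2.15


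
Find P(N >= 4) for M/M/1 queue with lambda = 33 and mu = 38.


P(N >= 4) = rho^4 = (33/38)^4 = 0.5687

0.5687


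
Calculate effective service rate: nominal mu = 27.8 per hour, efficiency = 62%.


Effective rate = mu * efficiency = 27.8 * 0.62 = 17.24 per hour

17.24 per hour


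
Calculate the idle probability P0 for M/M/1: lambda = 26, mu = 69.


P0 = 1 - rho = 1 - 26/69 = 0.6232

0.6232


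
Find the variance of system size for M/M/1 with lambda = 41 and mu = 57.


rho = 41/57; Var(N) = rho/(1-rho)^2 = 9.13

9.13


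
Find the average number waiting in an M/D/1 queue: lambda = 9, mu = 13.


M/D/1: Lq = rho^2 / (2*(1-rho)) where rho = 9/13; Lq = 0.78

0.78


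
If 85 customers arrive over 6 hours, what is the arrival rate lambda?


lambda = total arrivals / time = 85 / 6 = 14.17 per hour

14.17 per hour


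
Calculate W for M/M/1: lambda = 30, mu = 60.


W = 1/(mu - lambda) = 1/(60 - 30) = 0.0333 hours

0.0333 hours


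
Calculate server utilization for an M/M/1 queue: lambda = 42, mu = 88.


rho = lambda/mu = 42/88 = 0.4773

0.4773


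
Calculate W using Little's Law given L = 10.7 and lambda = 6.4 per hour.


W = L / lambda = 10.7 / 6.4 = 1.6719 hours

1.6719 hours


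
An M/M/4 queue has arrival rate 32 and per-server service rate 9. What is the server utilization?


rho = lambda/(c*mu) = 32/(4*9) = 0.8889

0.8889
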